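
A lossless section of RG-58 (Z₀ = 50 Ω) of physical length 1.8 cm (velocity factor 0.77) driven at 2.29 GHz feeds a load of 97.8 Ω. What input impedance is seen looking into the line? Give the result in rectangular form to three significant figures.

Z_in ≈ 29.7 − j16.8 Ω

λ = v/f = 0.77·c / 2.29 GHz = 0.101 m
βl = 2π·l/λ = 2π × 0.178 = 64.2°
tan(βl) = tan(64.2°) = 2.07
Z_in = Z_0·(Z_L + jZ_0·tanβl)/(Z_0 + jZ_L·tanβl)
     = 50·(97.8 + j104)/(50 + j203)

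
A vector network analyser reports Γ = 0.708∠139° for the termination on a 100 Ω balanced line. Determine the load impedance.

Z_L = Z_0·(1 + Γ)/(1 − Γ) = 100·(0.466 + j0.464)/(1.53 − j0.464)

Z_L ≈ 19.4 + j36.1 Ω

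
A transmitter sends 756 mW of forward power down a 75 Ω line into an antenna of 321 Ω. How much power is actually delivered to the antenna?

P_delivered ≈ 464 mW

Γ = (321 − 75)/(321 + 75) = 0.621
|Γ|² = 0.386
P_refl = |Γ|²·P_inc = 292 mW, P_del = (1 − |Γ|²)·P_inc = 464 mW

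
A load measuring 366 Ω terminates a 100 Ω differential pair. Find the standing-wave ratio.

VSWR ≈ 3.66

Γ = (366 − 100)/(366 + 100) = 0.571
VSWR = (1 + 0.571)/(1 − 0.571)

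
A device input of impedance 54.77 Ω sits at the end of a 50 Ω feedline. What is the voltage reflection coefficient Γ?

Γ = 0.0455

Γ = (Z_L − Z_0)/(Z_L + Z_0) = (54.77 − 50)/(54.77 + 50) = 4.77/104.8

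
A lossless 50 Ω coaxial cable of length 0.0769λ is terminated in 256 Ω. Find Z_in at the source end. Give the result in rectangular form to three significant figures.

Z_in ≈ 39.7 − j80.5 Ω

βl = 2π × 0.0769 = 27.7°
tan(βl) = tan(27.7°) = 0.525
Z_in = Z_0·(Z_L + jZ_0·tanβl)/(Z_0 + jZ_L·tanβl)
     = 50·(256 + j26.2)/(50 + j134)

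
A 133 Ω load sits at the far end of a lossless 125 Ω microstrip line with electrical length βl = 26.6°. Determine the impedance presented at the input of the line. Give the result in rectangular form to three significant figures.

tan(βl) = tan(26.6°) = 0.501
Z_in = Z_0·(Z_L + jZ_0·tanβl)/(Z_0 + jZ_L·tanβl)
     = 125·(133 + j62.6)/(125 + j66.6)

Z_in ≈ 130 − j6.44 Ω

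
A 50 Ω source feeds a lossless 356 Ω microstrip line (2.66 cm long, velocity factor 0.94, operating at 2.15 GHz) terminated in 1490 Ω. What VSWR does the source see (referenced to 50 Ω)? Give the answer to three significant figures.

VSWR ≈ 4.41

λ = v/f = 0.94·c / 2.15 GHz = 0.131 m
βl = 2π·l/λ = 2π × 0.203 = 73°
tan(βl) = 3.27
Z_in = Z_0·(Z_L + jZ_0·tanβl)/(Z_0 + jZ_L·tanβl) = 92.5 − j102 Ω
Γ_s = (Z_in − Z_s)/(Z_in + Z_s) = (42.5 − j102)/(143 − j102), |Γ_s| = 0.631
VSWR = (1 + |Γ_s|)/(1 − |Γ_s|)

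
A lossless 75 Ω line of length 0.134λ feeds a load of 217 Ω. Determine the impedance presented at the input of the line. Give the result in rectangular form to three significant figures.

Z_in ≈ 42.5 − j53.8 Ω

βl = 2π × 0.134 = 48.2°
tan(βl) = tan(48.2°) = 1.12
Z_in = Z_0·(Z_L + jZ_0·tanβl)/(Z_0 + jZ_L·tanβl)
     = 75·(217 + j84)/(75 + j243)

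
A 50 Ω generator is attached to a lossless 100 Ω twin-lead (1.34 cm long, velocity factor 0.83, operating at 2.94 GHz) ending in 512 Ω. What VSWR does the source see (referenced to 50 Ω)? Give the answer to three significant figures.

λ = v/f = 0.83·c / 2.94 GHz = 0.0847 m
βl = 2π·l/λ = 2π × 0.158 = 57°
tan(βl) = 1.54
Z_in = Z_0·(Z_L + jZ_0·tanβl)/(Z_0 + jZ_L·tanβl) = 27.4 − j61.6 Ω
Γ_s = (Z_in − Z_s)/(Z_in + Z_s) = (-22.6 − j61.6)/(77.4 − j61.6), |Γ_s| = 0.664
VSWR = (1 + |Γ_s|)/(1 − |Γ_s|)

VSWR ≈ 4.94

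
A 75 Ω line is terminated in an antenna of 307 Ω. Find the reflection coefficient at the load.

Γ = 0.607

Γ = (Z_L − Z_0)/(Z_L + Z_0) = (307 − 75)/(307 + 75) = 232/382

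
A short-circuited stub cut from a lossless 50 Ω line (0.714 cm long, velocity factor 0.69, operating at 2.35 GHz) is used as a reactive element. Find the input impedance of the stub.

Z_in ≈ +j27.9 Ω

λ = v/f = 0.69·c / 2.35 GHz = 0.0881 m
βl = 2π·l/λ = 2π × 0.0811 = 29.2°
tan(βl) = 0.558
For a short-circuited stub, Z_in = jZ_0·tan(βl)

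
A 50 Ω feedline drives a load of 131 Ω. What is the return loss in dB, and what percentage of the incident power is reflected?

RL ≈ 6.98 dB; 20% of incident power reflected

Γ = (131 − 50)/(131 + 50) = 0.448
RL = −20·log₁₀(0.448) = 6.98 dB
P_refl/P_inc = |Γ|² = 0.2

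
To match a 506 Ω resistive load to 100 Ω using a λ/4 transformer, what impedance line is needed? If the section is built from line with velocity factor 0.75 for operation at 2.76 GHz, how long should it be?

Z_qwt = √(Z_0·R_L) = √(100 × 506) = √50600
λ = 0.75·c/f = 0.0815 m, so l = λ/4 = 0.0204 m

Z_qwt ≈ 225 Ω; length ≈ 2.04 cm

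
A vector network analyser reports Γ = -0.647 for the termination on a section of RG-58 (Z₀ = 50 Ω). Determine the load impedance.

Z_L ≈ 10.7 Ω

Z_L = Z_0·(1 + Γ)/(1 − Γ) = 50·(0.353)/(1.65)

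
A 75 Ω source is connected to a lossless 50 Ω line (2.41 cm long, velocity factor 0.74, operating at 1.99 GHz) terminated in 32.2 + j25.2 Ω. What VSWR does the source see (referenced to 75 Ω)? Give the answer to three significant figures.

VSWR ≈ 1.78

λ = v/f = 0.74·c / 1.99 GHz = 0.112 m
βl = 2π·l/λ = 2π × 0.216 = 77.8°
tan(βl) = 4.61
Z_in = Z_0·(Z_L + jZ_0·tanβl)/(Z_0 + jZ_L·tanβl) = 67.8 − j41.1 Ω
Γ_s = (Z_in − Z_s)/(Z_in + Z_s) = (-7.2 − j41.1)/(143 − j41.1), |Γ_s| = 0.281
VSWR = (1 + |Γ_s|)/(1 − |Γ_s|)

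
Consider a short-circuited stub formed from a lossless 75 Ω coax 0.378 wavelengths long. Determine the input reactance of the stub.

βl = 2π × 0.378 = 136°
tan(βl) = -0.963
For a short-circuited stub, Z_in = jZ_0·tan(βl)

X_in ≈ -72.2 Ω (capacitive)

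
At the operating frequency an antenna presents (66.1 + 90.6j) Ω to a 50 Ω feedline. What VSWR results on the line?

VSWR ≈ 4.33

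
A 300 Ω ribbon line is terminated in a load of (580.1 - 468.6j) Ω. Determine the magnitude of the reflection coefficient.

Γ = (Z_L − Z_0)/(Z_L + Z_0) = (280.1 − j468.6)/(880.1 − j468.6)
|Γ| = 546/997

|Γ| ≈ 0.548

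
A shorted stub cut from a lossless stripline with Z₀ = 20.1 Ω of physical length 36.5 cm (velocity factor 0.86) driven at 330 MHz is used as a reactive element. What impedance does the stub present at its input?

λ = v/f = 0.86·c / 330 MHz = 0.782 m
βl = 2π·l/λ = 2π × 0.467 = 168°
tan(βl) = -0.211
For a shorted stub, Z_in = jZ_0·tan(βl)

Z_in ≈ −j4.25 Ω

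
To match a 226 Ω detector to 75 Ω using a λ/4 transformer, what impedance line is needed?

Z_qwt = √(Z_0·R_L) = √(75 × 226) = √16950

Z_qwt ≈ 130 Ω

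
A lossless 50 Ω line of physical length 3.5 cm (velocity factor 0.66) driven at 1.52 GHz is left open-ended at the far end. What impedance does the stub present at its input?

λ = v/f = 0.66·c / 1.52 GHz = 0.13 m
βl = 2π·l/λ = 2π × 0.269 = 96.7°
tan(βl) = -8.48
For an open-ended stub, Z_in = −jZ_0·cot(βl) = −jZ_0/tan(βl)

Z_in ≈ +j5.9 Ω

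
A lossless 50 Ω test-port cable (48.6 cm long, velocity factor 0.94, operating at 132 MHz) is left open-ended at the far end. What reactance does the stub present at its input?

λ = v/f = 0.94·c / 132 MHz = 2.14 m
βl = 2π·l/λ = 2π × 0.227 = 81.9°
tan(βl) = 7.02
For an open-ended stub, Z_in = −jZ_0·cot(βl) = −jZ_0/tan(βl)

X_in ≈ -7.12 Ω (capacitive)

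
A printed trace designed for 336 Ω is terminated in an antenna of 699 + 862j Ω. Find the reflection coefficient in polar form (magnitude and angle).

Γ = (Z_L − Z_0)/(Z_L + Z_0) = (363 + j862)/(1035 + j862)
|Γ| = 935/1350 = 0.694

Γ ≈ 0.694 ∠ 27.4°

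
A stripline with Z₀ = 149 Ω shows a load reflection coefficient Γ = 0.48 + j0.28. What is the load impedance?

Z_L ≈ 295 + j239 Ω

Z_L = Z_0·(1 + Γ)/(1 − Γ) = 149·(1.48 + j0.28)/(0.52 − j0.28)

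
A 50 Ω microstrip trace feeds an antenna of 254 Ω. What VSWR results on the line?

Γ = (254 − 50)/(254 + 50) = 0.671
VSWR = (1 + 0.671)/(1 − 0.671)

VSWR ≈ 5.08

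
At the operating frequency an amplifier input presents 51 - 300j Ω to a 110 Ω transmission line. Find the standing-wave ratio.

VSWR ≈ 18.6

Γ = (Z_L − Z_0)/(Z_L + Z_0) = (-59 − j300)/(161 − j300)
|Γ| = 306/340 = 0.898
VSWR = (1 + |Γ|)/(1 − |Γ|) = 1.9/0.102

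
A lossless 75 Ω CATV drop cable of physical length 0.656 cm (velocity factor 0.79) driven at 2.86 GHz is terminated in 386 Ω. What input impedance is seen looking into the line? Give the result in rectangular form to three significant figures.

Z_in ≈ 56.7 − j118 Ω

λ = v/f = 0.79·c / 2.86 GHz = 0.0829 m
βl = 2π·l/λ = 2π × 0.0792 = 28.5°
tan(βl) = tan(28.5°) = 0.543
Z_in = Z_0·(Z_L + jZ_0·tanβl)/(Z_0 + jZ_L·tanβl)
     = 75·(386 + j40.7)/(75 + j210)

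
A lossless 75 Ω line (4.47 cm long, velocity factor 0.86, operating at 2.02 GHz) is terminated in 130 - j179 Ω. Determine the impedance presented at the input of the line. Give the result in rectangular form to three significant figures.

λ = v/f = 0.86·c / 2.02 GHz = 0.128 m
βl = 2π·l/λ = 2π × 0.35 = 126°
tan(βl) = tan(126°) = -1.38
Z_in = Z_0·(Z_L + jZ_0·tanβl)/(Z_0 + jZ_L·tanβl)
     = 75·(130 − j282)/(-171 − j179)

Z_in ≈ 34.5 + j87.5 Ω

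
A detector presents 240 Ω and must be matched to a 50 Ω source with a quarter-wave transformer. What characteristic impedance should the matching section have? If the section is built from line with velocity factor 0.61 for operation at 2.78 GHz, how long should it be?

Z_qwt = √(Z_0·R_L) = √(50 × 240) = √12000
λ = 0.61·c/f = 0.0658 m, so l = λ/4 = 0.0165 m

Z_qwt ≈ 110 Ω; length ≈ 1.65 cm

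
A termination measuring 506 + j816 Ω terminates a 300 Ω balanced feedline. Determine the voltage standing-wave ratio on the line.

VSWR ≈ 6.51

Γ = (Z_L − Z_0)/(Z_L + Z_0) = (206 + j816)/(806 + j816)
|Γ| = 842/1150 = 0.734
VSWR = (1 + |Γ|)/(1 − |Γ|) = 1.73/0.266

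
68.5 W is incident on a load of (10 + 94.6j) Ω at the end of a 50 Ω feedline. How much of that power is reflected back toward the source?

P_reflected ≈ 57.6 W

|Γ| = |(-40 + j94.6)/(60 + j94.6)| = 0.917
|Γ|² = 0.841
P_refl = |Γ|²·P_inc = 57.6 W, P_del = (1 − |Γ|²)·P_inc = 10.9 W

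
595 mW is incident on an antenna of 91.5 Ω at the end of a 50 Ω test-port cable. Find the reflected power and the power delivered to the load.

P_reflected ≈ 51.2 mW; P_delivered ≈ 544 mW

Γ = (91.5 − 50)/(91.5 + 50) = 0.293
|Γ|² = 0.086
P_refl = |Γ|²·P_inc = 51.2 mW, P_del = (1 − |Γ|²)·P_inc = 544 mW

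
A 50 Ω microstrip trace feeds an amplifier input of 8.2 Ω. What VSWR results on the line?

Γ = (8.2 − 50)/(8.2 + 50) = -0.718
VSWR = (1 + 0.718)/(1 − 0.718)

VSWR ≈ 6.1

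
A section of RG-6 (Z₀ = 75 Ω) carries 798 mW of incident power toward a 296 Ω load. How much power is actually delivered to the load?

P_delivered ≈ 515 mW

Γ = (296 − 75)/(296 + 75) = 0.596
|Γ|² = 0.355
P_refl = |Γ|²·P_inc = 283 mW, P_del = (1 − |Γ|²)·P_inc = 515 mW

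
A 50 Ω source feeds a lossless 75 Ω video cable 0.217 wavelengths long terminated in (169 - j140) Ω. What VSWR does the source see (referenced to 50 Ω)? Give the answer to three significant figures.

βl = 2π × 0.217 = 78.1°
tan(βl) = 4.75
Z_in = Z_0·(Z_L + jZ_0·tanβl)/(Z_0 + jZ_L·tanβl) = 18.8 + j1.54 Ω
Γ_s = (Z_in − Z_s)/(Z_in + Z_s) = (-31.2 + j1.54)/(68.8 + j1.54), |Γ_s| = 0.454
VSWR = (1 + |Γ_s|)/(1 − |Γ_s|)

VSWR ≈ 2.66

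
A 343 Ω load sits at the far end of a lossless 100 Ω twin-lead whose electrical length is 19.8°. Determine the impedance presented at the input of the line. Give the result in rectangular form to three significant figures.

Z_in ≈ 153 − j153 Ω

tan(βl) = tan(19.8°) = 0.36
Z_in = Z_0·(Z_L + jZ_0·tanβl)/(Z_0 + jZ_L·tanβl)
     = 100·(343 + j36)/(100 + j123)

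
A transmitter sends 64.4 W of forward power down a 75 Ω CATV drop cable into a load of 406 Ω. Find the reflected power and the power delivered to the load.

Γ = (406 − 75)/(406 + 75) = 0.688
|Γ|² = 0.474
P_refl = |Γ|²·P_inc = 30.5 W, P_del = (1 − |Γ|²)·P_inc = 33.9 W

P_reflected ≈ 30.5 W; P_delivered ≈ 33.9 W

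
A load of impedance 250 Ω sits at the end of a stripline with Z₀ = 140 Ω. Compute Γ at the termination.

Γ = (Z_L − Z_0)/(Z_L + Z_0) = (250 − 140)/(250 + 140) = 110/390

Γ = 0.282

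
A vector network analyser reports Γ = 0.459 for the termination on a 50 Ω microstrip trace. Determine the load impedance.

Z_L = Z_0·(1 + Γ)/(1 − Γ) = 50·(1.46)/(0.541)

Z_L ≈ 135 Ω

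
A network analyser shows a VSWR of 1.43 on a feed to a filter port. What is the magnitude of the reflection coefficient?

|Γ| ≈ 0.177

|Γ| = (S − 1)/(S + 1) = (1.43 − 1)/(1.43 + 1) = 0.43/2.43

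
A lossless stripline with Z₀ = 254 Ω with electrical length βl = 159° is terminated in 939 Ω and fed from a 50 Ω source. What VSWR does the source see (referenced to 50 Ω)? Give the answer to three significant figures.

VSWR ≈ 16.6

tan(βl) = -0.384
Z_in = Z_0·(Z_L + jZ_0·tanβl)/(Z_0 + jZ_L·tanβl) = 357 + j410 Ω
Γ_s = (Z_in − Z_s)/(Z_in + Z_s) = (307 + j410)/(407 + j410), |Γ_s| = 0.887
VSWR = (1 + |Γ_s|)/(1 − |Γ_s|)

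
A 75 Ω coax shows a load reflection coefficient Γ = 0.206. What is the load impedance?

Z_L = Z_0·(1 + Γ)/(1 − Γ) = 75·(1.21)/(0.794)

Z_L ≈ 114 Ω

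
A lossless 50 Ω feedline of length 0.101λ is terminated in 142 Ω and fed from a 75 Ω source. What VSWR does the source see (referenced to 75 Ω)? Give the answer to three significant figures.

VSWR ≈ 2.79

βl = 2π × 0.101 = 36.4°
tan(βl) = 0.736
Z_in = Z_0·(Z_L + jZ_0·tanβl)/(Z_0 + jZ_L·tanβl) = 40.8 − j48.4 Ω
Γ_s = (Z_in − Z_s)/(Z_in + Z_s) = (-34.2 − j48.4)/(116 − j48.4), |Γ_s| = 0.473
VSWR = (1 + |Γ_s|)/(1 − |Γ_s|)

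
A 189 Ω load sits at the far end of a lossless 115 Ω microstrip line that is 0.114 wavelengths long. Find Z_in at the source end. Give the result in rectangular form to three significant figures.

Z_in ≈ 109 − j55.9 Ω

βl = 2π × 0.114 = 41°
tan(βl) = tan(41°) = 0.871
Z_in = Z_0·(Z_L + jZ_0·tanβl)/(Z_0 + jZ_L·tanβl)
     = 115·(189 + j100)/(115 + j165)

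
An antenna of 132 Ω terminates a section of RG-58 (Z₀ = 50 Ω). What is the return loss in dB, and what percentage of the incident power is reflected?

Γ = (132 − 50)/(132 + 50) = 0.451
RL = −20·log₁₀(0.451) = 6.93 dB
P_refl/P_inc = |Γ|² = 0.203

RL ≈ 6.93 dB; 20.3% of incident power reflected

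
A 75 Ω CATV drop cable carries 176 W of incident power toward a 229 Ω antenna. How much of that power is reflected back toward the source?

P_reflected ≈ 45.2 W

Γ = (229 − 75)/(229 + 75) = 0.507
|Γ|² = 0.257
P_refl = |Γ|²·P_inc = 45.2 W, P_del = (1 − |Γ|²)·P_inc = 131 W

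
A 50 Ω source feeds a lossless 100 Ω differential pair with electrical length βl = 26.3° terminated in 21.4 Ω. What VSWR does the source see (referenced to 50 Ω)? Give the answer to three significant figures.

tan(βl) = 0.494
Z_in = Z_0·(Z_L + jZ_0·tanβl)/(Z_0 + jZ_L·tanβl) = 26.3 + j46.6 Ω
Γ_s = (Z_in − Z_s)/(Z_in + Z_s) = (-23.7 + j46.6)/(76.3 + j46.6), |Γ_s| = 0.585
VSWR = (1 + |Γ_s|)/(1 − |Γ_s|)

VSWR ≈ 3.82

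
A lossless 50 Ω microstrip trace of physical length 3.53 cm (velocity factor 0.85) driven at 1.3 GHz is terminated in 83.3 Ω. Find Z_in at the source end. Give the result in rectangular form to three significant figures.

λ = v/f = 0.85·c / 1.3 GHz = 0.196 m
βl = 2π·l/λ = 2π × 0.18 = 64.8°
tan(βl) = tan(64.8°) = 2.12
Z_in = Z_0·(Z_L + jZ_0·tanβl)/(Z_0 + jZ_L·tanβl)
     = 50·(83.3 + j106)/(50 + j177)

Z_in ≈ 34 − j13.9 Ω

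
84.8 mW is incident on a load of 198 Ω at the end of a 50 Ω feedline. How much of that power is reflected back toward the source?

P_reflected ≈ 30.2 mW

Γ = (198 − 50)/(198 + 50) = 0.597
|Γ|² = 0.356
P_refl = |Γ|²·P_inc = 30.2 mW, P_del = (1 − |Γ|²)·P_inc = 54.6 mW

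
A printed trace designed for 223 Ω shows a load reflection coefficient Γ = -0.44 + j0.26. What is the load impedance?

Z_L = Z_0·(1 + Γ)/(1 − Γ) = 223·(0.56 + j0.26)/(1.44 − j0.26)

Z_L ≈ 76.9 + j54.2 Ω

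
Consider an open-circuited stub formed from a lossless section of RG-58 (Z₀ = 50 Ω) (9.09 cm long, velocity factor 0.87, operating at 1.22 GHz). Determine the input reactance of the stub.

λ = v/f = 0.87·c / 1.22 GHz = 0.214 m
βl = 2π·l/λ = 2π × 0.425 = 153°
tan(βl) = -0.51
For an open-circuited stub, Z_in = −jZ_0·cot(βl) = −jZ_0/tan(βl)

X_in ≈ 98 Ω (inductive)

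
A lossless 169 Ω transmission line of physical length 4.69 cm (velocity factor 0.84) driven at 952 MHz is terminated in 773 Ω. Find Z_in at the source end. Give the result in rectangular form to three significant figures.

Z_in ≈ 45.4 − j78.3 Ω

λ = v/f = 0.84·c / 952 MHz = 0.265 m
βl = 2π·l/λ = 2π × 0.177 = 63.8°
tan(βl) = tan(63.8°) = 2.03
Z_in = Z_0·(Z_L + jZ_0·tanβl)/(Z_0 + jZ_L·tanβl)
     = 169·(773 + j343)/(169 + j1570)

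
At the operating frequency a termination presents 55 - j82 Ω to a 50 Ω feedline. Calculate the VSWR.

VSWR ≈ 4.22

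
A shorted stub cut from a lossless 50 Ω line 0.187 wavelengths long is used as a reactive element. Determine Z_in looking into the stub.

βl = 2π × 0.187 = 67.3°
tan(βl) = 2.39
For a shorted stub, Z_in = jZ_0·tan(βl)

Z_in ≈ +j120 Ω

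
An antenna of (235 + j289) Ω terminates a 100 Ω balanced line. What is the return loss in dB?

Γ = (135 + j289)/(335 + j289), |Γ| = 0.721
RL = −20·log₁₀|Γ| = −20·log₁₀(0.721)

RL ≈ 2.84 dB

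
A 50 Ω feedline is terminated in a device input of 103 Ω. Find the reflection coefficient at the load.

Γ = 0.346

Γ = (Z_L − Z_0)/(Z_L + Z_0) = (103 − 50)/(103 + 50) = 53/153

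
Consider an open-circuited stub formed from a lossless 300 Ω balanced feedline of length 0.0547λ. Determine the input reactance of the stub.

X_in ≈ -838 Ω (capacitive)

βl = 2π × 0.0547 = 19.7°
tan(βl) = 0.358
For an open-circuited stub, Z_in = −jZ_0·cot(βl) = −jZ_0/tan(βl)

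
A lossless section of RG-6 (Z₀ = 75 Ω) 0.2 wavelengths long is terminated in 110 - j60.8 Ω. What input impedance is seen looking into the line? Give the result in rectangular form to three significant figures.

βl = 2π × 0.2 = 72°
tan(βl) = tan(72°) = 3.08
Z_in = Z_0·(Z_L + jZ_0·tanβl)/(Z_0 + jZ_L·tanβl)
     = 75·(110 + j170)/(262 + j339)

Z_in ≈ 35.3 + j3 Ω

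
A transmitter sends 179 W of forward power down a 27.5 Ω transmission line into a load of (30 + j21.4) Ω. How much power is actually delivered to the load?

P_delivered ≈ 157 W

|Γ| = |(2.5 + j21.4)/(57.5 + j21.4)| = 0.351
|Γ|² = 0.123
P_refl = |Γ|²·P_inc = 22.1 W, P_del = (1 − |Γ|²)·P_inc = 157 W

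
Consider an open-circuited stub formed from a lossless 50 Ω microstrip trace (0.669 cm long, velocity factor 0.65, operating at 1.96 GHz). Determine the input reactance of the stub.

λ = v/f = 0.65·c / 1.96 GHz = 0.0995 m
βl = 2π·l/λ = 2π × 0.0672 = 24.2°
tan(βl) = 0.45
For an open-circuited stub, Z_in = −jZ_0·cot(βl) = −jZ_0/tan(βl)

X_in ≈ -111 Ω (capacitive)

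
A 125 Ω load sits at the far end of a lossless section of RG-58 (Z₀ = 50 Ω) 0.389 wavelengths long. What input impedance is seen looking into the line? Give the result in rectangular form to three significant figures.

Z_in ≈ 39.5 + j40.8 Ω

βl = 2π × 0.389 = 140°
tan(βl) = tan(140°) = -0.838
Z_in = Z_0·(Z_L + jZ_0·tanβl)/(Z_0 + jZ_L·tanβl)
     = 50·(125 − j41.9)/(50 − j105)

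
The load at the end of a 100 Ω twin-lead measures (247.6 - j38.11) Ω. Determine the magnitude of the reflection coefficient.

|Γ| ≈ 0.436

Γ = (Z_L − Z_0)/(Z_L + Z_0) = (147.6 − j38.11)/(347.6 − j38.11)
|Γ| = 152/350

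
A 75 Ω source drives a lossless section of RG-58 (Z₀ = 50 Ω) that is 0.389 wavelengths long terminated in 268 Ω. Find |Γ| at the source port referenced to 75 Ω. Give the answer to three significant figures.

βl = 2π × 0.389 = 140°
tan(βl) = -0.838
Z_in = Z_0·(Z_L + jZ_0·tanβl)/(Z_0 + jZ_L·tanβl) = 21.5 + j54.9 Ω
Γ_s = (Z_in − Z_s)/(Z_in + Z_s) = (-53.5 + j54.9)/(96.5 + j54.9), |Γ_s| = 0.69

|Γ| ≈ 0.69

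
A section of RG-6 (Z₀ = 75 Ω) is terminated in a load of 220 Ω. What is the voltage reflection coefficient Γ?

Γ = 0.492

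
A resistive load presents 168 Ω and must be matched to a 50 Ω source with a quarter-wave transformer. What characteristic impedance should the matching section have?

Z_qwt = √(Z_0·R_L) = √(50 × 168) = √8400

Z_qwt ≈ 91.7 Ω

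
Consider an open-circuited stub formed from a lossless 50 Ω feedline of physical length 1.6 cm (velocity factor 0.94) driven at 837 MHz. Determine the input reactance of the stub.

λ = v/f = 0.94·c / 837 MHz = 0.337 m
βl = 2π·l/λ = 2π × 0.0475 = 17.1°
tan(βl) = 0.308
For an open-circuited stub, Z_in = −jZ_0·cot(βl) = −jZ_0/tan(βl)

X_in ≈ -163 Ω (capacitive)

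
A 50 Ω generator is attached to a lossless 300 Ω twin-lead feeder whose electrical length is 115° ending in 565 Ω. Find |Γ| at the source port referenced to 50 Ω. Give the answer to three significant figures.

tan(βl) = -2.14
Z_in = Z_0·(Z_L + jZ_0·tanβl)/(Z_0 + jZ_L·tanβl) = 183 + j94.6 Ω
Γ_s = (Z_in − Z_s)/(Z_in + Z_s) = (133 + j94.6)/(233 + j94.6), |Γ_s| = 0.649

|Γ| ≈ 0.649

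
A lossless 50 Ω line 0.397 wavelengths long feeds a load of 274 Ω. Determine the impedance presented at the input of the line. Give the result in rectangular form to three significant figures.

Z_in ≈ 23.7 + j60.4 Ω

βl = 2π × 0.397 = 143°
tan(βl) = tan(143°) = -0.756
Z_in = Z_0·(Z_L + jZ_0·tanβl)/(Z_0 + jZ_L·tanβl)
     = 50·(274 − j37.8)/(50 − j207)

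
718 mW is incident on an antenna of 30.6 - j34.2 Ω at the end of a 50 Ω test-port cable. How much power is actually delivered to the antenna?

P_delivered ≈ 573 mW

|Γ| = |(-19.4 − j34.2)/(80.6 − j34.2)| = 0.449
|Γ|² = 0.202
P_refl = |Γ|²·P_inc = 145 mW, P_del = (1 − |Γ|²)·P_inc = 573 mW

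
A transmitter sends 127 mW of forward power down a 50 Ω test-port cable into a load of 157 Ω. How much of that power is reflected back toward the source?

Γ = (157 − 50)/(157 + 50) = 0.517
|Γ|² = 0.267
P_refl = |Γ|²·P_inc = 33.9 mW, P_del = (1 − |Γ|²)·P_inc = 93.1 mW

P_reflected ≈ 33.9 mW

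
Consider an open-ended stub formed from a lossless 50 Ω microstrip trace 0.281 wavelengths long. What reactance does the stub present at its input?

βl = 2π × 0.281 = 101°
tan(βl) = -5.07
For an open-ended stub, Z_in = −jZ_0·cot(βl) = −jZ_0/tan(βl)

X_in ≈ 9.86 Ω (inductive)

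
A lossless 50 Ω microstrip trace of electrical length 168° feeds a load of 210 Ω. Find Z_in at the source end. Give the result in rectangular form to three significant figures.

Z_in ≈ 122 + j98.4 Ω

tan(βl) = tan(168°) = -0.213
Z_in = Z_0·(Z_L + jZ_0·tanβl)/(Z_0 + jZ_L·tanβl)
     = 50·(210 − j10.6)/(50 − j44.6)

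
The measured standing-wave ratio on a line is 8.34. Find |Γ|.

|Γ| ≈ 0.786

|Γ| = (S − 1)/(S + 1) = (8.34 − 1)/(8.34 + 1) = 7.34/9.34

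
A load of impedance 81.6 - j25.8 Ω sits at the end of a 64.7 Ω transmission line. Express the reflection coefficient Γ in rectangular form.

Γ = (Z_L − Z_0)/(Z_L + Z_0) = (16.9 − j25.8)/(146.3 − j25.8)

Γ ≈ 0.142 − j0.151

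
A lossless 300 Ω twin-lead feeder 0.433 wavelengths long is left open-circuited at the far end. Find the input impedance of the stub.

Z_in ≈ +j670 Ω

βl = 2π × 0.433 = 156°
tan(βl) = -0.448
For an open-circuited stub, Z_in = −jZ_0·cot(βl) = −jZ_0/tan(βl)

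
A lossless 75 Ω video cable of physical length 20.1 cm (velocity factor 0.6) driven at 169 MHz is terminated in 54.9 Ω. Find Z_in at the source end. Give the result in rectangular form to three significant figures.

Z_in ≈ 91.3 + j20.2 Ω

λ = v/f = 0.6·c / 169 MHz = 1.07 m
βl = 2π·l/λ = 2π × 0.189 = 67.9°
tan(βl) = tan(67.9°) = 2.47
Z_in = Z_0·(Z_L + jZ_0·tanβl)/(Z_0 + jZ_L·tanβl)
     = 75·(54.9 + j185)/(75 + j135)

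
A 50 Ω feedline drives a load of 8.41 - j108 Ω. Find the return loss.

RL ≈ 0.514 dB

Γ = (-41.59 − j108)/(58.41 − j108), |Γ| = 0.943
RL = −20·log₁₀|Γ| = −20·log₁₀(0.943)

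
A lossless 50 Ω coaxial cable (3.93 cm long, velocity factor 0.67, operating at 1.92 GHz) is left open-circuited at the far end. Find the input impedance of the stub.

λ = v/f = 0.67·c / 1.92 GHz = 0.105 m
βl = 2π·l/λ = 2π × 0.375 = 135°
tan(βl) = -0.995
For an open-circuited stub, Z_in = −jZ_0·cot(βl) = −jZ_0/tan(βl)

Z_in ≈ +j50.3 Ω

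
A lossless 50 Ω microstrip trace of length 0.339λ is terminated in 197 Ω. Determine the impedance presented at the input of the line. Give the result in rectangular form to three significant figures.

βl = 2π × 0.339 = 122°
tan(βl) = tan(122°) = -1.6
Z_in = Z_0·(Z_L + jZ_0·tanβl)/(Z_0 + jZ_L·tanβl)
     = 50·(197 − j79.9)/(50 − j315)

Z_in ≈ 17.2 + j28.6 Ω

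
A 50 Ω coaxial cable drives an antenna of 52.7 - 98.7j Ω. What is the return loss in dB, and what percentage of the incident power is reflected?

RL ≈ 3.18 dB; 48.1% of incident power reflected

Γ = (2.7 − j98.7)/(102.7 − j98.7), |Γ| = 0.693
RL = −20·log₁₀(0.693) = 3.18 dB
P_refl/P_inc = |Γ|² = 0.481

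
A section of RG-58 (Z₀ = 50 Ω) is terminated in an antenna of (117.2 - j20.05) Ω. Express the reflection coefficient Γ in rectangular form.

Γ = (Z_L − Z_0)/(Z_L + Z_0) = (67.2 − j20.05)/(167.2 − j20.05)

Γ ≈ 0.41 − j0.0707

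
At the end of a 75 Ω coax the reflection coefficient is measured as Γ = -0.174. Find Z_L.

Z_L ≈ 52.8 Ω

Z_L = Z_0·(1 + Γ)/(1 − Γ) = 75·(0.826)/(1.17)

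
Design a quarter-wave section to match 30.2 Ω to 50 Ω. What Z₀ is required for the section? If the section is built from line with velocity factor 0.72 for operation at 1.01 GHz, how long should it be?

Z_qwt ≈ 38.9 Ω; length ≈ 5.35 cm

Z_qwt = √(Z_0·R_L) = √(50 × 30.2) = √1510
λ = 0.72·c/f = 0.214 m, so l = λ/4 = 0.0535 m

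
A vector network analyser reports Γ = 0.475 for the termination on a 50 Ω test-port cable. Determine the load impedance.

Z_L ≈ 140 Ω

Z_L = Z_0·(1 + Γ)/(1 − Γ) = 50·(1.48)/(0.525)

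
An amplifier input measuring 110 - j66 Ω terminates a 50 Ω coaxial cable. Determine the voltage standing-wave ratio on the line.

VSWR ≈ 3.13

Γ = (Z_L − Z_0)/(Z_L + Z_0) = (60 − j66)/(160 − j66)
|Γ| = 89.2/173 = 0.515
VSWR = (1 + |Γ|)/(1 − |Γ|) = 1.52/0.485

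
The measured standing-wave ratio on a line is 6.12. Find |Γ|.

|Γ| = (S − 1)/(S + 1) = (6.12 − 1)/(6.12 + 1) = 5.12/7.12

|Γ| ≈ 0.719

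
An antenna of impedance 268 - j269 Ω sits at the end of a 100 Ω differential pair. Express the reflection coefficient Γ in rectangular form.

Γ ≈ 0.646 − j0.259

Γ = (Z_L − Z_0)/(Z_L + Z_0) = (168 − j269)/(368 − j269)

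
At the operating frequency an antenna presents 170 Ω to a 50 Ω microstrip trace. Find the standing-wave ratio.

For a purely resistive load, VSWR = R_L/Z_0 or Z_0/R_L (whichever > 1) = 170/50

VSWR ≈ 3.4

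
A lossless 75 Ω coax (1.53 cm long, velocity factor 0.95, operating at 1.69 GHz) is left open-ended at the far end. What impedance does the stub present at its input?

Z_in ≈ −j117 Ω

λ = v/f = 0.95·c / 1.69 GHz = 0.169 m
βl = 2π·l/λ = 2π × 0.0907 = 32.7°
tan(βl) = 0.641
For an open-ended stub, Z_in = −jZ_0·cot(βl) = −jZ_0/tan(βl)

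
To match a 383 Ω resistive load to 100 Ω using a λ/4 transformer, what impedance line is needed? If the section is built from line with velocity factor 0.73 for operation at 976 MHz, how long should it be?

Z_qwt ≈ 196 Ω; length ≈ 5.61 cm

Z_qwt = √(Z_0·R_L) = √(100 × 383) = √38300
λ = 0.73·c/f = 0.224 m, so l = λ/4 = 0.0561 m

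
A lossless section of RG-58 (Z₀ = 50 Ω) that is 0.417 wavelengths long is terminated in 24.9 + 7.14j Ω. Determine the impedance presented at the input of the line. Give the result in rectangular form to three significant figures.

βl = 2π × 0.417 = 150°
tan(βl) = tan(150°) = -0.575
Z_in = Z_0·(Z_L + jZ_0·tanβl)/(Z_0 + jZ_L·tanβl)
     = 50·(24.9 − j21.6)/(54.1 − j14.3)

Z_in ≈ 26.4 − j13 Ω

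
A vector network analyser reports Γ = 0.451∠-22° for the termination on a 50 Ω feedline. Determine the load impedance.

Z_L = Z_0·(1 + Γ)/(1 − Γ) = 50·(1.42 − j0.169)/(0.582 + j0.169)

Z_L ≈ 109 − j46 Ω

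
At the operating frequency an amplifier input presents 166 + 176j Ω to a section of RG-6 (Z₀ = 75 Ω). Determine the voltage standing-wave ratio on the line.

Γ = (Z_L − Z_0)/(Z_L + Z_0) = (91 + j176)/(241 + j176)
|Γ| = 198/298 = 0.664
VSWR = (1 + |Γ|)/(1 − |Γ|) = 1.66/0.336

VSWR ≈ 4.95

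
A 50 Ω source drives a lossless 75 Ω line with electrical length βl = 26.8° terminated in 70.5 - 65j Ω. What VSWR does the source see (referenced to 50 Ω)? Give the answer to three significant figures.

VSWR ≈ 2.11

tan(βl) = 0.505
Z_in = Z_0·(Z_L + jZ_0·tanβl)/(Z_0 + jZ_L·tanβl) = 38.6 − j31.6 Ω
Γ_s = (Z_in − Z_s)/(Z_in + Z_s) = (-11.4 − j31.6)/(88.6 − j31.6), |Γ_s| = 0.357
VSWR = (1 + |Γ_s|)/(1 − |Γ_s|)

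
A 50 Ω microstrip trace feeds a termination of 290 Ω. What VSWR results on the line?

VSWR ≈ 5.8

For a purely resistive load, VSWR = R_L/Z_0 or Z_0/R_L (whichever > 1) = 290/50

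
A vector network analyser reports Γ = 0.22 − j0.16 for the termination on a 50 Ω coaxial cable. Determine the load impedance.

Z_L = Z_0·(1 + Γ)/(1 − Γ) = 50·(1.22 − j0.16)/(0.78 + j0.16)

Z_L ≈ 73 − j25.2 Ω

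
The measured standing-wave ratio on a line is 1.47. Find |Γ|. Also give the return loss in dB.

|Γ| = (S − 1)/(S + 1) = (1.47 − 1)/(1.47 + 1) = 0.47/2.47
RL = −20·log₁₀|Γ| = −20·log₁₀(0.19)

|Γ| ≈ 0.19; return loss ≈ 14.4 dB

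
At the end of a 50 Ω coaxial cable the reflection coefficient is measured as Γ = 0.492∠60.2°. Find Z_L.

Z_L = Z_0·(1 + Γ)/(1 − Γ) = 50·(1.24 + j0.427)/(0.755 − j0.427)

Z_L ≈ 50.3 + j56.7 Ω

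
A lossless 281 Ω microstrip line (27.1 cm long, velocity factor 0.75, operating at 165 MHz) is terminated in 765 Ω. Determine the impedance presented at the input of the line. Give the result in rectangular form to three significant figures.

Z_in ≈ 113 − j79.9 Ω

λ = v/f = 0.75·c / 165 MHz = 1.36 m
βl = 2π·l/λ = 2π × 0.199 = 71.5°
tan(βl) = tan(71.5°) = 3
Z_in = Z_0·(Z_L + jZ_0·tanβl)/(Z_0 + jZ_L·tanβl)
     = 281·(765 + j842)/(281 + j2290)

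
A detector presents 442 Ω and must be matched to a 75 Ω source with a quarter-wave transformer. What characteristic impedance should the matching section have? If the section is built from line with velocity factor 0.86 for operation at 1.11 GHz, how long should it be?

Z_qwt = √(Z_0·R_L) = √(75 × 442) = √33150
λ = 0.86·c/f = 0.232 m, so l = λ/4 = 0.0581 m

Z_qwt ≈ 182 Ω; length ≈ 5.81 cm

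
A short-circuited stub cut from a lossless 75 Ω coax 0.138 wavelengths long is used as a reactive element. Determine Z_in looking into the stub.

Z_in ≈ +j88.4 Ω

βl = 2π × 0.138 = 49.7°
tan(βl) = 1.18
For a short-circuited stub, Z_in = jZ_0·tan(βl)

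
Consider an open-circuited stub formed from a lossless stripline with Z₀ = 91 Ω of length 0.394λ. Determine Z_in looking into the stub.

βl = 2π × 0.394 = 142°
tan(βl) = -0.786
For an open-circuited stub, Z_in = −jZ_0·cot(βl) = −jZ_0/tan(βl)

Z_in ≈ +j116 Ω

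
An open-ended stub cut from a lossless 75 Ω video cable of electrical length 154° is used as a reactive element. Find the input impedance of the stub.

Z_in ≈ +j154 Ω

tan(βl) = -0.488
For an open-ended stub, Z_in = −jZ_0·cot(βl) = −jZ_0/tan(βl)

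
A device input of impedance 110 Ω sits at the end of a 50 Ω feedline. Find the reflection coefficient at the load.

Γ = (Z_L − Z_0)/(Z_L + Z_0) = (110 − 50)/(110 + 50) = 60/160

Γ = 0.375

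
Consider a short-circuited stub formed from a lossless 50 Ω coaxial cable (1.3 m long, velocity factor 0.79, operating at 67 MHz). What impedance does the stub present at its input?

Z_in ≈ −j54.9 Ω

λ = v/f = 0.79·c / 67 MHz = 3.54 m
βl = 2π·l/λ = 2π × 0.368 = 132°
tan(βl) = -1.1
For a short-circuited stub, Z_in = jZ_0·tan(βl)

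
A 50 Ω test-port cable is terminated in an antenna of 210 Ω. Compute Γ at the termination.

Γ = 0.615

Γ = (Z_L − Z_0)/(Z_L + Z_0) = (210 − 50)/(210 + 50) = 160/260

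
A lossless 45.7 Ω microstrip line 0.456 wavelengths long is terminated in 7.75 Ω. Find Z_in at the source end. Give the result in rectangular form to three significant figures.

βl = 2π × 0.456 = 164°
tan(βl) = tan(164°) = -0.284
Z_in = Z_0·(Z_L + jZ_0·tanβl)/(Z_0 + jZ_L·tanβl)
     = 45.7·(7.75 − j13)/(45.7 − j2.2)

Z_in ≈ 8.35 − j12.6 Ω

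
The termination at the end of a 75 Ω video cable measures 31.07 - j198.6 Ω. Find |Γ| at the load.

Γ = (Z_L − Z_0)/(Z_L + Z_0) = (-43.93 − j198.6)/(106.1 − j198.6)
|Γ| = 203/225

|Γ| ≈ 0.903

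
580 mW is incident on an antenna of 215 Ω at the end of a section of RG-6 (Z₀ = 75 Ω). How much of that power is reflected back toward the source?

P_reflected ≈ 135 mW

Γ = (215 − 75)/(215 + 75) = 0.483
|Γ|² = 0.233
P_refl = |Γ|²·P_inc = 135 mW, P_del = (1 − |Γ|²)·P_inc = 445 mW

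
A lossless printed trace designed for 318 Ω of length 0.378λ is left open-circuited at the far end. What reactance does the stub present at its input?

βl = 2π × 0.378 = 136°
tan(βl) = -0.963
For an open-circuited stub, Z_in = −jZ_0·cot(βl) = −jZ_0/tan(βl)

X_in ≈ 330 Ω (inductive)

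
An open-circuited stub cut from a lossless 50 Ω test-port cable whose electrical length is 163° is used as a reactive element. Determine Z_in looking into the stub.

tan(βl) = -0.306
For an open-circuited stub, Z_in = −jZ_0·cot(βl) = −jZ_0/tan(βl)

Z_in ≈ +j164 Ω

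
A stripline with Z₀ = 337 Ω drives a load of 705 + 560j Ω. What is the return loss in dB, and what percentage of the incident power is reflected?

Γ = (368 + j560)/(1042 + j560), |Γ| = 0.566
RL = −20·log₁₀(0.566) = 4.94 dB
P_refl/P_inc = |Γ|² = 0.321

RL ≈ 4.94 dB; 32.1% of incident power reflected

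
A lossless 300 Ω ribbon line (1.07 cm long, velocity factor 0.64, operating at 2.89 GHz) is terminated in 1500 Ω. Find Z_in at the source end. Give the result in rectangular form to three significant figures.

λ = v/f = 0.64·c / 2.89 GHz = 0.0664 m
βl = 2π·l/λ = 2π × 0.161 = 58°
tan(βl) = tan(58°) = 1.6
Z_in = Z_0·(Z_L + jZ_0·tanβl)/(Z_0 + jZ_L·tanβl)
     = 300·(1500 + j480)/(300 + j2400)

Z_in ≈ 82.2 − j177 Ω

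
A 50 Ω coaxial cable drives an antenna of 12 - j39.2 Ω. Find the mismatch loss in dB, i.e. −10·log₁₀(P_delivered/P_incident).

mismatch loss ≈ 3.51 dB

Γ = (-38 − j39.2)/(62 − j39.2), |Γ| = 0.744
|Γ|² = 0.554, so P_del/P_inc = 1 − |Γ|² = 0.446
ML = −10·log₁₀(1 − |Γ|²)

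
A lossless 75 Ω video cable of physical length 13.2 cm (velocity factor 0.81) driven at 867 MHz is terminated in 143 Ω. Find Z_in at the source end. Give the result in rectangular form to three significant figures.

Z_in ≈ 132 + j32.5 Ω

λ = v/f = 0.81·c / 867 MHz = 0.28 m
βl = 2π·l/λ = 2π × 0.471 = 170°
tan(βl) = tan(170°) = -0.184
Z_in = Z_0·(Z_L + jZ_0·tanβl)/(Z_0 + jZ_L·tanβl)
     = 75·(143 − j13.8)/(75 − j26.4)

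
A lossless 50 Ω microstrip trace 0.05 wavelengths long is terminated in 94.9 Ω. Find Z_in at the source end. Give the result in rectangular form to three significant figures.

βl = 2π × 0.05 = 18°
tan(βl) = tan(18°) = 0.325
Z_in = Z_0·(Z_L + jZ_0·tanβl)/(Z_0 + jZ_L·tanβl)
     = 50·(94.9 + j16.2)/(50 + j30.8)

Z_in ≈ 76 − j30.6 Ω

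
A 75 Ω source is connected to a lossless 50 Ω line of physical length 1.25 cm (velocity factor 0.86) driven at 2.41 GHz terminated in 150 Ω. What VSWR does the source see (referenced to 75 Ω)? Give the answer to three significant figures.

λ = v/f = 0.86·c / 2.41 GHz = 0.107 m
βl = 2π·l/λ = 2π × 0.117 = 42°
tan(βl) = 0.902
Z_in = Z_0·(Z_L + jZ_0·tanβl)/(Z_0 + jZ_L·tanβl) = 32.7 − j43.4 Ω
Γ_s = (Z_in − Z_s)/(Z_in + Z_s) = (-42.3 − j43.4)/(108 − j43.4), |Γ_s| = 0.522
VSWR = (1 + |Γ_s|)/(1 − |Γ_s|)

VSWR ≈ 3.18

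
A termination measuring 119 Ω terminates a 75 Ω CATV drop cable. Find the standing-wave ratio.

Γ = (119 − 75)/(119 + 75) = 0.227
VSWR = (1 + 0.227)/(1 − 0.227)

VSWR ≈ 1.59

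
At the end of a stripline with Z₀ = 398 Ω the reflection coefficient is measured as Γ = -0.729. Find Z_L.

Z_L ≈ 62.4 Ω

Z_L = Z_0·(1 + Γ)/(1 − Γ) = 398·(0.271)/(1.73)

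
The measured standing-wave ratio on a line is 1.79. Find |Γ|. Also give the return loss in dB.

|Γ| ≈ 0.283; return loss ≈ 11 dB

|Γ| = (S − 1)/(S + 1) = (1.79 − 1)/(1.79 + 1) = 0.79/2.79
RL = −20·log₁₀|Γ| = −20·log₁₀(0.283)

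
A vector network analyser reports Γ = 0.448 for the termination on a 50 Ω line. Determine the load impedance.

Z_L = Z_0·(1 + Γ)/(1 − Γ) = 50·(1.45)/(0.552)

Z_L ≈ 131 Ω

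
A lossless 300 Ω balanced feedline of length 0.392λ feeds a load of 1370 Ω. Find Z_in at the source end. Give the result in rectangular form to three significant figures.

Z_in ≈ 155 + j330 Ω

βl = 2π × 0.392 = 141°
tan(βl) = tan(141°) = -0.806
Z_in = Z_0·(Z_L + jZ_0·tanβl)/(Z_0 + jZ_L·tanβl)
     = 300·(1370 − j242)/(300 − j1100)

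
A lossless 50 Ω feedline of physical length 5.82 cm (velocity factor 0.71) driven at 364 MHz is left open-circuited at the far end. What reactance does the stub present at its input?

X_in ≈ -69.3 Ω (capacitive)

λ = v/f = 0.71·c / 364 MHz = 0.585 m
βl = 2π·l/λ = 2π × 0.0995 = 35.8°
tan(βl) = 0.721
For an open-circuited stub, Z_in = −jZ_0·cot(βl) = −jZ_0/tan(βl)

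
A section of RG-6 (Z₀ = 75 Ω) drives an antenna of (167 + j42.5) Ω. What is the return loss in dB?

Γ = (92 + j42.5)/(242 + j42.5), |Γ| = 0.412
RL = −20·log₁₀|Γ| = −20·log₁₀(0.412)

RL ≈ 7.69 dB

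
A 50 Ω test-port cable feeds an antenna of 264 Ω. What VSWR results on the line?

For a purely resistive load, VSWR = R_L/Z_0 or Z_0/R_L (whichever > 1) = 264/50

VSWR ≈ 5.28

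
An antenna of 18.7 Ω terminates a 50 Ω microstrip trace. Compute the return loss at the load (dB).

RL ≈ 6.83 dB

Γ = (18.7 − 50)/(18.7 + 50) = -0.456
RL = −20·log₁₀|Γ| = −20·log₁₀(0.456)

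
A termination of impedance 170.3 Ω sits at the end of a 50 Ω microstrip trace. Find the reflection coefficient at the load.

Γ = (Z_L − Z_0)/(Z_L + Z_0) = (170.3 − 50)/(170.3 + 50) = 120.3/220.3

Γ = 0.546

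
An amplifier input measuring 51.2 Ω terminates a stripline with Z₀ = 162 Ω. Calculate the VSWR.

Γ = (51.2 − 162)/(51.2 + 162) = -0.52
VSWR = (1 + 0.52)/(1 − 0.52)

VSWR ≈ 3.16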